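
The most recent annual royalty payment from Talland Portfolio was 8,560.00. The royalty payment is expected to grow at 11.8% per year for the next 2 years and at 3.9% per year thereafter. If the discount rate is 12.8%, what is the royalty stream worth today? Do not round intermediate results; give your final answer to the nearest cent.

D_1 = 9570.08000
D_2 = 10699.34944
Terminal value at year 2: TV = D_2×(1+g_2)/(r−g_2) = 11116.62407/0.089 = 124905.88841
P_0 = D_1/(1+r)^1 + D_2/(1+r)^2 + TV/(1+r)^2
    = 8484.11348 + 8408.89970 + 98166.81788 = 115059.83106

115059.83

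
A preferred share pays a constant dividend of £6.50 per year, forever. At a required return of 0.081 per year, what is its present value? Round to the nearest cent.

£80.25

Level perpetuity: PV = C / r = £6.50 / 0.081 = £80.25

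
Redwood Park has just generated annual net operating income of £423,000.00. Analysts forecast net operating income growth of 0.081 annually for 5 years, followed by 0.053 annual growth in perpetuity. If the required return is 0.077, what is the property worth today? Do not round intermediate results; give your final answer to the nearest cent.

D_1 = 457263.00000
D_2 = 494301.30300
D_3 = 534339.70854
D_4 = 577621.22493
D_5 = 624408.54415
Terminal value at year 5: TV = D_5×(1+g_2)/(r−g_2) = 657502.19699/0.024 = 27395924.87479
P_0 = D_1/(1+r)^1 + D_2/(1+r)^2 + D_3/(1+r)^3 + D_4/(1+r)^4 + D_5/(1+r)^5 + TV/(1+r)^5
    = 424571.03064 + 426147.89612 + 427730.61811 + 429319.21837 + 430913.71871 + 18906339.40849 = 21045021.89045

£21045021.89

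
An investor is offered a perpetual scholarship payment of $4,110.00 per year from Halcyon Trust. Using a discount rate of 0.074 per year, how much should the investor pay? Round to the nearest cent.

$55540.54

Level perpetuity: PV = C / r = $4,110.00 / 0.074 = $55,540.54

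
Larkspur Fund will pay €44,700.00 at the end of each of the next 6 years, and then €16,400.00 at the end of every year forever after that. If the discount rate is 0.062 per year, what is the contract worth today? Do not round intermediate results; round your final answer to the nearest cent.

PV of 6-year annuity: €44,700.00 × [1 − (1+0.062)^−6] / 0.062 = 218429.94311
Perpetuity value at year 6: €16,400.00 / 0.062 = 264516.12903
PV of perpetuity: 264516.12903 / (1+0.062)^6 = 184376.28413
Total PV = 218429.94311 + 184376.28413 = 402806.22725

€402806.23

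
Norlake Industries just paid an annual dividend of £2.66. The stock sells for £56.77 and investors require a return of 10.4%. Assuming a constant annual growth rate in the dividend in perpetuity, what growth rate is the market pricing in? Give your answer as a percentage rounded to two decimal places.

5.46%

P = D₀(1+g)/(r−g) ⇒ P(r−g) = D₀(1+g) ⇒ g(P+D₀) = P·r − D₀
g = (P·r − D₀)/(P + D₀) = (£56.77×0.104 − £2.66) / (£56.77 + £2.66) = 0.054587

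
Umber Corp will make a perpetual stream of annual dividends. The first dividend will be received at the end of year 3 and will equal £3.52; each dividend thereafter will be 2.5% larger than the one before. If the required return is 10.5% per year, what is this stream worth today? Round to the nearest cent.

Value at end of year 2: C₁ / (r − g) = £3.52 / (0.105 − 0.025) = £44.0000
Discount to today: PV = £44.0000 / (1 + 0.105)^2 = £44.0000 / 1.221025 = £36.04

£36.04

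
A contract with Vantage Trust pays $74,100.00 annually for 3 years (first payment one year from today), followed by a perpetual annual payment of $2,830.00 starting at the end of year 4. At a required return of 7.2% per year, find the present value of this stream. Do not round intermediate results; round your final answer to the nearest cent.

PV of 3-year annuity: $74,100.00 × [1 − (1+0.072)^−3] / 0.072 = 193753.42358
Perpetuity value at year 3: $2,830.00 / 0.072 = 39305.55556
PV of perpetuity: 39305.55556 / (1+0.072)^3 = 31905.79592
Total PV = 193753.42358 + 31905.79592 = 225659.21951

$225659.22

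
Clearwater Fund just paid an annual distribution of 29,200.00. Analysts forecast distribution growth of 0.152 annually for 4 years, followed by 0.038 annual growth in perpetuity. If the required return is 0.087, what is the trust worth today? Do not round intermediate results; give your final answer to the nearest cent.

915662.23

D_1 = 33638.40000
D_2 = 38751.43680
D_3 = 44641.65519
D_4 = 51427.18678
Terminal value at year 4: TV = D_4×(1+g_2)/(r−g_2) = 53381.41988/0.049 = 1089416.73226
P_0 = D_1/(1+r)^1 + D_2/(1+r)^2 + D_3/(1+r)^3 + D_4/(1+r)^4 + TV/(1+r)^4
    = 30946.09016 + 32796.59233 + 34757.75010 + 36836.18042 + 780325.61791 = 915662.23092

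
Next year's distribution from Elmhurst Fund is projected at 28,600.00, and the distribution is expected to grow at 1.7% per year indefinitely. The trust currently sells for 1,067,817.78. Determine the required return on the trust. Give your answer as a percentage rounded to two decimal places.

4.38%

P = D₁/(r − g) ⇒ r = D₁/P + g = 28,600.0000/1,067,817.78 + 0.017 = 0.026784 + 0.017 = 0.043784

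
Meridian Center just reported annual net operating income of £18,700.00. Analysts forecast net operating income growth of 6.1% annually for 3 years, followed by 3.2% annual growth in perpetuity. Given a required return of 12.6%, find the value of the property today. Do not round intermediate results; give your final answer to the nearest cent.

£221629.70

D_1 = 19840.70000
D_2 = 21050.98270
D_3 = 22335.09264
Terminal value at year 3: TV = D_3×(1+g_2)/(r−g_2) = 23049.81561/0.094 = 245210.80435
P_0 = D_1/(1+r)^1 + D_2/(1+r)^2 + D_3/(1+r)^3 + TV/(1+r)^3
    = 17620.51510 + 16603.34504 + 15644.89262 + 171760.94877 = 221629.70153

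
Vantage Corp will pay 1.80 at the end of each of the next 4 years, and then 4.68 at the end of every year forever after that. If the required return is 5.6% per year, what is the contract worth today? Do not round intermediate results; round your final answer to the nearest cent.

PV of 4-year annuity: 1.80 × [1 − (1+0.056)^−4] / 0.056 = 6.29475
Perpetuity value at year 4: 4.68 / 0.056 = 83.57143
PV of perpetuity: 83.57143 / (1+0.056)^4 = 67.20509
Total PV = 6.29475 + 67.20509 = 73.49983

73.50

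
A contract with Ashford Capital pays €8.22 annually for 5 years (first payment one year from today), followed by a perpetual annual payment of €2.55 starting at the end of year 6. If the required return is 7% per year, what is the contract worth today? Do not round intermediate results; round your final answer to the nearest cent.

€59.68

PV of 5-year annuity: €8.22 × [1 − (1+0.07)^−5] / 0.07 = 33.70362
Perpetuity value at year 5: €2.55 / 0.07 = 36.42857
PV of perpetuity: 36.42857 / (1+0.07)^5 = 25.97307
Total PV = 33.70362 + 25.97307 = 59.67669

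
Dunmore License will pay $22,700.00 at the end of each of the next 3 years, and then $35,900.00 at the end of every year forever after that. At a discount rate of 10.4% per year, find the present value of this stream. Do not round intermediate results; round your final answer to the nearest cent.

$312595.66

PV of 3-year annuity: $22,700.00 × [1 − (1+0.104)^−3] / 0.104 = 56056.36470
Perpetuity value at year 3: $35,900.00 / 0.104 = 345192.30769
PV of perpetuity: 345192.30769 / (1+0.104)^3 = 256539.29039
Total PV = 56056.36470 + 256539.29039 = 312595.65509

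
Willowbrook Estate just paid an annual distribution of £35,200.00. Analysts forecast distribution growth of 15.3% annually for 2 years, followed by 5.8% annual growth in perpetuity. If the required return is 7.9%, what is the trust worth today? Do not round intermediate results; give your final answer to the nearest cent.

£2102806.58

D_1 = 40585.60000
D_2 = 46795.19680
Terminal value at year 2: TV = D_2×(1+g_2)/(r−g_2) = 49509.31821/0.021 = 2357586.58164
P_0 = D_1/(1+r)^1 + D_2/(1+r)^2 + TV/(1+r)^2
    = 37614.08712 + 40193.73721 + 2024998.76026 = 2102806.58458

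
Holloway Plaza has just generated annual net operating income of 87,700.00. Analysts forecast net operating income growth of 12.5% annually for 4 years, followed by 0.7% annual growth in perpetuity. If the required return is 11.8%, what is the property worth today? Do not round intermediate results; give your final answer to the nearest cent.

D_1 = 98662.50000
D_2 = 110995.31250
D_3 = 124869.72656
D_4 = 140478.44238
Terminal value at year 4: TV = D_4×(1+g_2)/(r−g_2) = 141461.79148/0.111 = 1274430.55387
P_0 = D_1/(1+r)^1 + D_2/(1+r)^2 + D_3/(1+r)^3 + D_4/(1+r)^4 + TV/(1+r)^4
    = 88249.10555 + 88801.64914 + 89357.65231 + 89917.13672 + 815734.74481 = 1172060.28852

1172060.29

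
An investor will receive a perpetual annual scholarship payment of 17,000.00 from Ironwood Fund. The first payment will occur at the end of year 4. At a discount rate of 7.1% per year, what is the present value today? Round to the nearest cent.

194904.63

Value at end of year 3: C / r = 17,000.00 / 0.071 = 239,436.6197
Discount to today: PV = 239,436.6197 / (1 + 0.071)^3 = 239,436.6197 / 1.228481 = 194,904.63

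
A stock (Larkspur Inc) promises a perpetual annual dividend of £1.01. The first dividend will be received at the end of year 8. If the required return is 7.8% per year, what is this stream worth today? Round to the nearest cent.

£7.65

Value at end of year 7: C / r = £1.01 / 0.078 = £12.9487
Discount to today: PV = £12.9487 / (1 + 0.078)^7 = £12.9487 / 1.691731 = £7.65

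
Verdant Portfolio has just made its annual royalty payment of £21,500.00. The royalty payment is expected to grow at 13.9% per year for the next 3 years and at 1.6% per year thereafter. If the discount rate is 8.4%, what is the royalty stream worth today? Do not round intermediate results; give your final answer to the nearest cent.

£443924.09

D_1 = 24488.50000
D_2 = 27892.40150
D_3 = 31769.44531
Terminal value at year 3: TV = D_3×(1+g_2)/(r−g_2) = 32277.75643/0.068 = 474672.88873
P_0 = D_1/(1+r)^1 + D_2/(1+r)^2 + D_3/(1+r)^3 + TV/(1+r)^3
    = 22590.86716 + 23737.08274 + 24941.45502 + 372654.68093 = 443924.08585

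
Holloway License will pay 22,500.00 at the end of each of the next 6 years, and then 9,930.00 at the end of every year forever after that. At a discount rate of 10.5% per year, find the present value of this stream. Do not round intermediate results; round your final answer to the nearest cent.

148524.12

PV of 6-year annuity: 22,500.00 × [1 − (1+0.105)^−6] / 0.105 = 96574.03622
Perpetuity value at year 6: 9,930.00 / 0.105 = 94571.42857
PV of perpetuity: 94571.42857 / (1+0.105)^6 = 51950.08725
Total PV = 96574.03622 + 51950.08725 = 148524.12348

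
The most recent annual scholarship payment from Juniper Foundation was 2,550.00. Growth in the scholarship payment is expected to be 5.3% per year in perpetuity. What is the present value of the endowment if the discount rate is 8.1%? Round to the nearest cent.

D₁ = D₀ × (1 + g) = 2,550.00 × 1.053 = 2,685.1500
Growing perpetuity: P = D₁ / (r − g) = 2,685.1500 / (0.081 − 0.053) = 95,898.21

95898.21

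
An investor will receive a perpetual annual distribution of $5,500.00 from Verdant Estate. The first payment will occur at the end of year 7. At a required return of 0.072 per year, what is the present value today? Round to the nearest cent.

$50334.00

Value at end of year 6: C / r = $5,500.00 / 0.072 = $76,388.8889
Discount to today: PV = $76,388.8889 / (1 + 0.072)^6 = $76,388.8889 / 1.517640 = $50,334.00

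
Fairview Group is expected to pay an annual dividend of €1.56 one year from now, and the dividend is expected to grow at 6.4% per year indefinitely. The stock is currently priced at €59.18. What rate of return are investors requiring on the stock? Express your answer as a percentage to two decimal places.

P = D₁/(r − g) ⇒ r = D₁/P + g = €1.5600/€59.18 + 0.064 = 0.026360 + 0.064 = 0.090360

9.04%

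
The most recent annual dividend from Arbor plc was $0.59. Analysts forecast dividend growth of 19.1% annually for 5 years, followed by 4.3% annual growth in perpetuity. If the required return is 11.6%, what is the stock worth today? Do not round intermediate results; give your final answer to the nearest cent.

D_1 = 0.70269
D_2 = 0.83690
D_3 = 0.99675
D_4 = 1.18713
D_5 = 1.41387
Terminal value at year 5: TV = D_5×(1+g_2)/(r−g_2) = 1.47467/0.073 = 20.20097
P_0 = D_1/(1+r)^1 + D_2/(1+r)^2 + D_3/(1+r)^3 + D_4/(1+r)^4 + D_5/(1+r)^5 + TV/(1+r)^5
    = 0.62965 + 0.67197 + 0.71712 + 0.76532 + 0.81675 + 11.66947 = 15.27029

$15.27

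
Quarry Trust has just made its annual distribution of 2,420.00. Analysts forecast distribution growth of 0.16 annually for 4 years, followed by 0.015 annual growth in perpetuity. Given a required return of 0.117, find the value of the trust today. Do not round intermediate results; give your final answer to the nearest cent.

D_1 = 2807.20000
D_2 = 3256.35200
D_3 = 3777.36832
D_4 = 4381.74725
Terminal value at year 4: TV = D_4×(1+g_2)/(r−g_2) = 4447.47346/0.102 = 43602.68098
P_0 = D_1/(1+r)^1 + D_2/(1+r)^2 + D_3/(1+r)^3 + D_4/(1+r)^4 + TV/(1+r)^4
    = 2513.16025 + 2609.90680 + 2710.37769 + 2814.71631 + 28009.18686 = 38657.34791

38657.35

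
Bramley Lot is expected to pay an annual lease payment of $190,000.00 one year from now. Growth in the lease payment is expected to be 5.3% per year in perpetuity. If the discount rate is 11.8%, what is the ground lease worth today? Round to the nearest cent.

Growing perpetuity: P = D₁ / (r − g) = $190,000.0000 / (0.118 − 0.053) = $2,923,076.92

$2923076.92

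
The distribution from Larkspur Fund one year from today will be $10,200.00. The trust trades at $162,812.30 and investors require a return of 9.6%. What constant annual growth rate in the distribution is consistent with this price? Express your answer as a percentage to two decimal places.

3.34%

P = D₁/(r−g) ⇒ g = r − D₁/P = 0.096 − $10,200.00/$162,812.30 = 0.033351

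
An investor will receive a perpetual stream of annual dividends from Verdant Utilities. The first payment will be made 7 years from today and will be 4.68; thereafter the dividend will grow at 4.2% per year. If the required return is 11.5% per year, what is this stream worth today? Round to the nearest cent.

33.36

Value at end of year 6: C₁ / (r − g) = 4.68 / (0.115 − 0.042) = 64.1096
Discount to today: PV = 64.1096 / (1 + 0.115)^6 = 64.1096 / 1.921539 = 33.36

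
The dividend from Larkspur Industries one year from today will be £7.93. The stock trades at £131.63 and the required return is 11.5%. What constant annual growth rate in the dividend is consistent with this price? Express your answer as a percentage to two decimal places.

P = D₁/(r−g) ⇒ g = r − D₁/P = 0.115 − £7.93/£131.63 = 0.054755

5.48%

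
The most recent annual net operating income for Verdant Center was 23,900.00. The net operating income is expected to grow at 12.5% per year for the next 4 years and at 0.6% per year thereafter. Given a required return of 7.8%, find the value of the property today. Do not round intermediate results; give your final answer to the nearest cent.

502578.68

D_1 = 26887.50000
D_2 = 30248.43750
D_3 = 34029.49219
D_4 = 38283.17871
Terminal value at year 4: TV = D_4×(1+g_2)/(r−g_2) = 38512.87778/0.072 = 534901.08032
P_0 = D_1/(1+r)^1 + D_2/(1+r)^2 + D_3/(1+r)^3 + D_4/(1+r)^4 + TV/(1+r)^4
    = 24942.02226 + 26029.47592 + 27164.34176 + 28348.68690 + 396094.15307 = 502578.67991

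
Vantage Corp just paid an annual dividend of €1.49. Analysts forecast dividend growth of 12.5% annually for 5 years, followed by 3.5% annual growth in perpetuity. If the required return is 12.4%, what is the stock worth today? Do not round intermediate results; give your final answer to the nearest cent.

€24.87

D_1 = 1.67625
D_2 = 1.88578
D_3 = 2.12150
D_4 = 2.38669
D_5 = 2.68503
Terminal value at year 5: TV = D_5×(1+g_2)/(r−g_2) = 2.77900/0.089 = 31.22477
P_0 = D_1/(1+r)^1 + D_2/(1+r)^2 + D_3/(1+r)^3 + D_4/(1+r)^4 + D_5/(1+r)^5 + TV/(1+r)^5
    = 1.49133 + 1.49265 + 1.49398 + 1.49531 + 1.49664 + 17.40475 = 24.87465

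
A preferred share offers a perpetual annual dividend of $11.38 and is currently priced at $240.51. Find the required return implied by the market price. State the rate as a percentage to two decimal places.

4.73%

P = C/r ⇒ r = C/P = $11.38/$240.51 = 0.047316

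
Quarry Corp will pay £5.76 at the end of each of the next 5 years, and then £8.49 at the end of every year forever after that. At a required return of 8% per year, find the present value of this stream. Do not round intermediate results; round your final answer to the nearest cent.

PV of 5-year annuity: £5.76 × [1 − (1+0.08)^−5] / 0.08 = 22.99801
Perpetuity value at year 5: £8.49 / 0.08 = 106.12500
PV of perpetuity: 106.12500 / (1+0.08)^5 = 72.22689
Total PV = 22.99801 + 72.22689 = 95.22490

£95.22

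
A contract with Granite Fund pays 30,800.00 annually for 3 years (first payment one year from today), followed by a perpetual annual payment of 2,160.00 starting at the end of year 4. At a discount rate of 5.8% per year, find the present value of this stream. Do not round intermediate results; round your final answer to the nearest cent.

114080.61

PV of 3-year annuity: 30,800.00 × [1 − (1+0.058)^−3] / 0.058 = 82634.36308
Perpetuity value at year 3: 2,160.00 / 0.058 = 37241.37931
PV of perpetuity: 37241.37931 / (1+0.058)^3 = 31446.24216
Total PV = 82634.36308 + 31446.24216 = 114080.60524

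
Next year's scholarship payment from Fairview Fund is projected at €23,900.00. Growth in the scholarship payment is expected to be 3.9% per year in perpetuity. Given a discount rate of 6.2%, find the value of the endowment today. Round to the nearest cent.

Growing perpetuity: P = D₁ / (r − g) = €23,900.0000 / (0.062 − 0.039) = €1,039,130.43

€1039130.43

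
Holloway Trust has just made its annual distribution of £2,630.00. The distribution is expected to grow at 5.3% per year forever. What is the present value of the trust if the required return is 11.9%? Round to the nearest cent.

D₁ = D₀ × (1 + g) = £2,630.00 × 1.053 = £2,769.3900
Growing perpetuity: P = D₁ / (r − g) = £2,769.3900 / (0.119 − 0.053) = £41,960.45

£41960.45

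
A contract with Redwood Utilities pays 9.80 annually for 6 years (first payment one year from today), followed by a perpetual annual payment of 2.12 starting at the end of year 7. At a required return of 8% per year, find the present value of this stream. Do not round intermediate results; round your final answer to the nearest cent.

62.00

PV of 6-year annuity: 9.80 × [1 − (1+0.08)^−6] / 0.08 = 45.30422
Perpetuity value at year 6: 2.12 / 0.08 = 26.50000
PV of perpetuity: 26.50000 / (1+0.08)^6 = 16.69950
Total PV = 45.30422 + 16.69950 = 62.00372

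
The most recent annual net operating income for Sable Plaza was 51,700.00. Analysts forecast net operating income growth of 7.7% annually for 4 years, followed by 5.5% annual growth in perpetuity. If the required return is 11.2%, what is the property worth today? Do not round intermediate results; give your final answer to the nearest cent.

1033031.14

D_1 = 55680.90000
D_2 = 59968.32930
D_3 = 64585.89066
D_4 = 69559.00424
Terminal value at year 4: TV = D_4×(1+g_2)/(r−g_2) = 73384.74947/0.057 = 1287451.74508
P_0 = D_1/(1+r)^1 + D_2/(1+r)^2 + D_3/(1+r)^3 + D_4/(1+r)^4 + TV/(1+r)^4
    = 50072.75180 + 48496.72094 + 46970.29537 + 45491.91377 + 841999.45668 = 1033031.13857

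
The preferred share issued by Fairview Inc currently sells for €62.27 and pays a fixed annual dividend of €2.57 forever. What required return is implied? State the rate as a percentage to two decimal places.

P = C/r ⇒ r = C/P = €2.57/€62.27 = 0.041272

4.13%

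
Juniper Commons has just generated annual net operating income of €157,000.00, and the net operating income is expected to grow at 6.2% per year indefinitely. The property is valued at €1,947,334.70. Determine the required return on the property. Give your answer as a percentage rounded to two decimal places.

14.76%

D₁ = €157,000.00 × 1.062 = €166,734.0000
P = D₁/(r − g) ⇒ r = D₁/P + g = €166,734.0000/€1,947,334.70 + 0.062 = 0.085622 + 0.062 = 0.147622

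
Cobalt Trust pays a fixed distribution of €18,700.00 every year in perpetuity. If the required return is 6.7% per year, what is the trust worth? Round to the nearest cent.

Level perpetuity: PV = C / r = €18,700.00 / 0.067 = €279,104.48

€279104.48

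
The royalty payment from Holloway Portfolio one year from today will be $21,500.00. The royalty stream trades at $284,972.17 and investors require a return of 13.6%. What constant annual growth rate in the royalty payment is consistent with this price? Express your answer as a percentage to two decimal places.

P = D₁/(r−g) ⇒ g = r − D₁/P = 0.136 − $21,500.00/$284,972.17 = 0.060554

6.06%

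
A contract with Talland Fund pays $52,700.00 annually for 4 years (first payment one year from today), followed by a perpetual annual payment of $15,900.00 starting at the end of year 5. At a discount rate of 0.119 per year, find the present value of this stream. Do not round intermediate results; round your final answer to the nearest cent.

PV of 4-year annuity: $52,700.00 × [1 − (1+0.119)^−4] / 0.119 = 160406.01861
Perpetuity value at year 4: $15,900.00 / 0.119 = 133613.44538
PV of perpetuity: 133613.44538 / (1+0.119)^4 = 85217.70162
Total PV = 160406.01861 + 85217.70162 = 245623.72023

$245623.72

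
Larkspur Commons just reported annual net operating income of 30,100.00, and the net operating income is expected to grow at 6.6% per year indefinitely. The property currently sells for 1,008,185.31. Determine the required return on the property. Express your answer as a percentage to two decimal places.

D₁ = 30,100.00 × 1.066 = 32,086.6000
P = D₁/(r − g) ⇒ r = D₁/P + g = 32,086.6000/1,008,185.31 + 0.066 = 0.031826 + 0.066 = 0.097826

9.78%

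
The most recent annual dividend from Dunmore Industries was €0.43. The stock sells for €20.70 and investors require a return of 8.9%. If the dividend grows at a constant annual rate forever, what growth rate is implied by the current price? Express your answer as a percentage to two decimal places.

P = D₀(1+g)/(r−g) ⇒ P(r−g) = D₀(1+g) ⇒ g(P+D₀) = P·r − D₀
g = (P·r − D₀)/(P + D₀) = (€20.70×0.089 − €0.43) / (€20.70 + €0.43) = 0.066839

6.68%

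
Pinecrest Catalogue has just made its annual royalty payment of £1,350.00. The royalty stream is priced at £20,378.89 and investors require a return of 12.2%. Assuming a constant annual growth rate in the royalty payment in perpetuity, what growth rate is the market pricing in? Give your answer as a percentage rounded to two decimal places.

P = D₀(1+g)/(r−g) ⇒ P(r−g) = D₀(1+g) ⇒ g(P+D₀) = P·r − D₀
g = (P·r − D₀)/(P + D₀) = (£20,378.89×0.122 − £1,350.00) / (£20,378.89 + £1,350.00) = 0.052291

5.23%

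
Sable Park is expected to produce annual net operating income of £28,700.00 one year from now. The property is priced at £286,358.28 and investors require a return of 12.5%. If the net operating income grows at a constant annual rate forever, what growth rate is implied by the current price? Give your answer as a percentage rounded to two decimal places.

P = D₁/(r−g) ⇒ g = r − D₁/P = 0.125 − £28,700.00/£286,358.28 = 0.024776

2.48%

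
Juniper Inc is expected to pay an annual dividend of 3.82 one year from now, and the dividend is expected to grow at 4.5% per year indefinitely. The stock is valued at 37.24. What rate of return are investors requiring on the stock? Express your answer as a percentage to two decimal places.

P = D₁/(r − g) ⇒ r = D₁/P + g = 3.8200/37.24 + 0.045 = 0.102578 + 0.045 = 0.147578

14.76%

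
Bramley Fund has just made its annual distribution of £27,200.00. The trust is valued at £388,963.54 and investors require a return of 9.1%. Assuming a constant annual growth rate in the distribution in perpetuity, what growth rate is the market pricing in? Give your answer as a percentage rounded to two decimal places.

P = D₀(1+g)/(r−g) ⇒ P(r−g) = D₀(1+g) ⇒ g(P+D₀) = P·r − D₀
g = (P·r − D₀)/(P + D₀) = (£388,963.54×0.091 − £27,200.00) / (£388,963.54 + £27,200.00) = 0.019693

1.97%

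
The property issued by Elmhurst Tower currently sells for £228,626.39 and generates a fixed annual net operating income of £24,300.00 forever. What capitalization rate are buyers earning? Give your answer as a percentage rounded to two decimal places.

P = C/r ⇒ r = C/P = £24,300.00/£228,626.39 = 0.106287

10.63%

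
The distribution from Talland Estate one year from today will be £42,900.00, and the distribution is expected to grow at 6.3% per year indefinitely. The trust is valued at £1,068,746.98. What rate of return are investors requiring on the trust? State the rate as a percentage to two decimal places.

P = D₁/(r − g) ⇒ r = D₁/P + g = £42,900.0000/£1,068,746.98 + 0.063 = 0.040140 + 0.063 = 0.103140

10.31%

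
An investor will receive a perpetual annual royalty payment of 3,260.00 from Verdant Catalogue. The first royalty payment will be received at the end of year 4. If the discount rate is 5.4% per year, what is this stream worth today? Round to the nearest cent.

Value at end of year 3: C / r = 3,260.00 / 0.054 = 60,370.3704
Discount to today: PV = 60,370.3704 / (1 + 0.054)^3 = 60,370.3704 / 1.170905 = 51,558.71

51558.71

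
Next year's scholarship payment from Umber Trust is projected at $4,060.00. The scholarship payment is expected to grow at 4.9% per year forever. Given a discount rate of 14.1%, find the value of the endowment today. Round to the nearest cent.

$44130.43

Growing perpetuity: P = D₁ / (r − g) = $4,060.0000 / (0.141 − 0.049) = $44,130.43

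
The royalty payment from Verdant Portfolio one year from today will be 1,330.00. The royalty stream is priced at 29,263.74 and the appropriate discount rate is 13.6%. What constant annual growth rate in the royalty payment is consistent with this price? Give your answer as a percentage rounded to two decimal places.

9.06%

P = D₁/(r−g) ⇒ g = r − D₁/P = 0.136 − 1,330.00/29,263.74 = 0.090551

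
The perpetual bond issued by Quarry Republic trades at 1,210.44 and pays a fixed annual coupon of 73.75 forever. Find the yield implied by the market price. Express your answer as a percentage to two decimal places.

6.09%

P = C/r ⇒ r = C/P = 73.75/1,210.44 = 0.060928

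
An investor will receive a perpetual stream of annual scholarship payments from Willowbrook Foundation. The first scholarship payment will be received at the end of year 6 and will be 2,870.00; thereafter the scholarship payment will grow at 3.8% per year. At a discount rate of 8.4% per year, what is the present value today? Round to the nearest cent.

41684.79

Value at end of year 5: C₁ / (r − g) = 2,870.00 / (0.084 − 0.038) = 62,391.3043
Discount to today: PV = 62,391.3043 / (1 + 0.084)^5 = 62,391.3043 / 1.496740 = 41,684.79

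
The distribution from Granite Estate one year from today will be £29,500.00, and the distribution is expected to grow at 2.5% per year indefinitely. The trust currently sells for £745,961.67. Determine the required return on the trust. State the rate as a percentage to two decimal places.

P = D₁/(r − g) ⇒ r = D₁/P + g = £29,500.0000/£745,961.67 + 0.025 = 0.039546 + 0.025 = 0.064546

6.45%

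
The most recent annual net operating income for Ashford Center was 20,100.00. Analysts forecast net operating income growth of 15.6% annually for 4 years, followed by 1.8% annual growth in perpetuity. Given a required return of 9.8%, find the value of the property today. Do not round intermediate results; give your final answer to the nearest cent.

405843.70

D_1 = 23235.60000
D_2 = 26860.35360
D_3 = 31050.56876
D_4 = 35894.45749
Terminal value at year 4: TV = D_4×(1+g_2)/(r−g_2) = 36540.55772/0.08 = 456756.97154
P_0 = D_1/(1+r)^1 + D_2/(1+r)^2 + D_3/(1+r)^3 + D_4/(1+r)^4 + TV/(1+r)^4
    = 21161.74863 + 22279.58235 + 23456.46375 + 24695.51193 + 314250.38926 = 405843.69592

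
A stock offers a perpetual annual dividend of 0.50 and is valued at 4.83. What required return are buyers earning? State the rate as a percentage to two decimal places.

P = C/r ⇒ r = C/P = 0.50/4.83 = 0.103520

10.35%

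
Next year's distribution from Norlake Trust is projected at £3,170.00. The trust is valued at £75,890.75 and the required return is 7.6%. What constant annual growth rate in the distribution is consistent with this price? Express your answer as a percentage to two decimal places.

3.42%

P = D₁/(r−g) ⇒ g = r − D₁/P = 0.076 − £3,170.00/£75,890.75 = 0.034229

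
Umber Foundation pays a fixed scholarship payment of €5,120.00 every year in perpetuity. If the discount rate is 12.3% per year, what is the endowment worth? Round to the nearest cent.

Level perpetuity: PV = C / r = €5,120.00 / 0.123 = €41,626.02

€41626.02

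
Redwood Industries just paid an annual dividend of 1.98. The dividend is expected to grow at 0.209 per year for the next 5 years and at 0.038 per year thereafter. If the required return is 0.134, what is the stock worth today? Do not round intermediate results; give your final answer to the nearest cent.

D_1 = 2.39382
D_2 = 2.89413
D_3 = 3.49900
D_4 = 4.23029
D_5 = 5.11442
Terminal value at year 5: TV = D_5×(1+g_2)/(r−g_2) = 5.30877/0.096 = 55.29971
P_0 = D_1/(1+r)^1 + D_2/(1+r)^2 + D_3/(1+r)^3 + D_4/(1+r)^4 + D_5/(1+r)^5 + TV/(1+r)^5
    = 2.11095 + 2.25057 + 2.39941 + 2.55810 + 2.72729 + 29.48883 = 41.53516

41.54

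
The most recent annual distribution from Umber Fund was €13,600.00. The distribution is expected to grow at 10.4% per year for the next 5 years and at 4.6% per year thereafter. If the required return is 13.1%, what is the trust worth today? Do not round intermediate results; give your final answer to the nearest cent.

€211596.87

D_1 = 15014.40000
D_2 = 16575.89760
D_3 = 18299.79095
D_4 = 20202.96921
D_5 = 22304.07801
Terminal value at year 5: TV = D_5×(1+g_2)/(r−g_2) = 23330.06560/0.085 = 274471.35994
P_0 = D_1/(1+r)^1 + D_2/(1+r)^2 + D_3/(1+r)^3 + D_4/(1+r)^4 + D_5/(1+r)^5 + TV/(1+r)^5
    = 13275.33156 + 12958.41384 + 12649.06178 + 12347.09479 + 12052.33656 + 148314.63576 = 211596.87429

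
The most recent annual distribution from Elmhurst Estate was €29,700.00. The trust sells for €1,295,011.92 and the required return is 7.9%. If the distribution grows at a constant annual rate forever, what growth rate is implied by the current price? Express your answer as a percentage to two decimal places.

5.48%

P = D₀(1+g)/(r−g) ⇒ P(r−g) = D₀(1+g) ⇒ g(P+D₀) = P·r − D₀
g = (P·r − D₀)/(P + D₀) = (€1,295,011.92×0.079 − €29,700.00) / (€1,295,011.92 + €29,700.00) = 0.054809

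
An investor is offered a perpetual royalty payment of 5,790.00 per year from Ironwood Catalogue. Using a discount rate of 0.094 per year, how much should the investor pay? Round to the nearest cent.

61595.74

Level perpetuity: PV = C / r = 5,790.00 / 0.094 = 61,595.74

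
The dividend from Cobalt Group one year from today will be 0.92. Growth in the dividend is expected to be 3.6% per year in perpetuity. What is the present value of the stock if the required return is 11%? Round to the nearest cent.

12.43

Growing perpetuity: P = D₁ / (r − g) = 0.9200 / (0.11 − 0.036) = 12.43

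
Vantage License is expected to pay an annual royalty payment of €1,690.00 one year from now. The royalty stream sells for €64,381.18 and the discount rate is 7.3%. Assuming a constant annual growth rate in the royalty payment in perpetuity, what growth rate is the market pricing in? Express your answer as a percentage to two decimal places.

4.68%

P = D₁/(r−g) ⇒ g = r − D₁/P = 0.073 − €1,690.00/€64,381.18 = 0.046750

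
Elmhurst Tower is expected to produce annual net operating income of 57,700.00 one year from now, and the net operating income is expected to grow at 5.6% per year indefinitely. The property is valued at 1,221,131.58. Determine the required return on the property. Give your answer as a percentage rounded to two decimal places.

P = D₁/(r − g) ⇒ r = D₁/P + g = 57,700.0000/1,221,131.58 + 0.056 = 0.047251 + 0.056 = 0.103251

10.33%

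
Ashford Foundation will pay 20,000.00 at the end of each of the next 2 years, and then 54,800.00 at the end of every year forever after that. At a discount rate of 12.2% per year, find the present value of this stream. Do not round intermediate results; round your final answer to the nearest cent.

390520.75

PV of 2-year annuity: 20,000.00 × [1 − (1+0.122)^−2] / 0.122 = 33712.39924
Perpetuity value at year 2: 54,800.00 / 0.122 = 449180.32787
PV of perpetuity: 449180.32787 / (1+0.122)^2 = 356808.35396
Total PV = 33712.39924 + 356808.35396 = 390520.75320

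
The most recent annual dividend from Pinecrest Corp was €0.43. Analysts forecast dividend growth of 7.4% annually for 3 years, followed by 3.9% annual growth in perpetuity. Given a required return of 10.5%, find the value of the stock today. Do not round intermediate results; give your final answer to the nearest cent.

D_1 = 0.46182
D_2 = 0.49599
D_3 = 0.53270
Terminal value at year 3: TV = D_3×(1+g_2)/(r−g_2) = 0.55347/0.066 = 8.38596
P_0 = D_1/(1+r)^1 + D_2/(1+r)^2 + D_3/(1+r)^3 + TV/(1+r)^3
    = 0.41794 + 0.40621 + 0.39482 + 6.21536 = 7.43432

€7.43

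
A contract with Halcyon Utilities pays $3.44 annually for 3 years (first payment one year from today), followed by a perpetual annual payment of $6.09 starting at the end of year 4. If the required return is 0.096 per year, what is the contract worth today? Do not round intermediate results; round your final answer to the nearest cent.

$56.80

PV of 3-year annuity: $3.44 × [1 − (1+0.096)^−3] / 0.096 = 8.61537
Perpetuity value at year 3: $6.09 / 0.096 = 63.43750
PV of perpetuity: 63.43750 / (1+0.096)^3 = 48.18528
Total PV = 8.61537 + 48.18528 = 56.80066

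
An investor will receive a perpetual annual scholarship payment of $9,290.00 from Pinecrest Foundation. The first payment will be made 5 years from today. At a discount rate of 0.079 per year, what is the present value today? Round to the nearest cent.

$86756.66

Value at end of year 4: C / r = $9,290.00 / 0.079 = $117,594.9367
Discount to today: PV = $117,594.9367 / (1 + 0.079)^4 = $117,594.9367 / 1.355457 = $86,756.66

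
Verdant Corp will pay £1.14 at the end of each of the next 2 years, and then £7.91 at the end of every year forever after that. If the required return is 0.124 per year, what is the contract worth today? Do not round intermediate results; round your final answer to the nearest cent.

£52.41

PV of 2-year annuity: £1.14 × [1 − (1+0.124)^−2] / 0.124 = 1.91658
Perpetuity value at year 2: £7.91 / 0.124 = 63.79032
PV of perpetuity: 63.79032 / (1+0.124)^2 = 50.49195
Total PV = 1.91658 + 50.49195 = 52.40853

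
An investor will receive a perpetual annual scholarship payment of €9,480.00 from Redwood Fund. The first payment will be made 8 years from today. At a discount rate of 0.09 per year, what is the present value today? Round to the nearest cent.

Value at end of year 7: C / r = €9,480.00 / 0.09 = €105,333.3333
Discount to today: PV = €105,333.3333 / (1 + 0.09)^7 = €105,333.3333 / 1.828039 = €57,620.94

€57620.94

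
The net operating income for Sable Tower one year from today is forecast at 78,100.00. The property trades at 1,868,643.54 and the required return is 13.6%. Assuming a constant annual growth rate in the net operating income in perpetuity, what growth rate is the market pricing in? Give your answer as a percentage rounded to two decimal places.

9.42%

P = D₁/(r−g) ⇒ g = r − D₁/P = 0.136 − 78,100.00/1,868,643.54 = 0.094205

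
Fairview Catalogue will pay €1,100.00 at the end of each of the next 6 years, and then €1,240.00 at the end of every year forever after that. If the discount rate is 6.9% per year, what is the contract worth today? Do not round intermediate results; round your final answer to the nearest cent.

PV of 6-year annuity: €1,100.00 × [1 − (1+0.069)^−6] / 0.069 = 5259.41924
Perpetuity value at year 6: €1,240.00 / 0.069 = 17971.01449
PV of perpetuity: 17971.01449 / (1+0.069)^6 = 12042.21462
Total PV = 5259.41924 + 12042.21462 = 17301.63386

€17301.63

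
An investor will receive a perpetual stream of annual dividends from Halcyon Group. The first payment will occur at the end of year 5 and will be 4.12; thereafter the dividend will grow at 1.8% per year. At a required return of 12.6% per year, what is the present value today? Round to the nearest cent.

23.73

Value at end of year 4: C₁ / (r − g) = 4.12 / (0.126 − 0.018) = 38.1481
Discount to today: PV = 38.1481 / (1 + 0.126)^4 = 38.1481 / 1.607510 = 23.73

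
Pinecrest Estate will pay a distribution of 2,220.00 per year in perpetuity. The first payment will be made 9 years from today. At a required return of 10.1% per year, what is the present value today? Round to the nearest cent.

Value at end of year 8: C / r = 2,220.00 / 0.101 = 21,980.1980
Discount to today: PV = 21,980.1980 / (1 + 0.101)^8 = 21,980.1980 / 2.159228 = 10,179.65

10179.65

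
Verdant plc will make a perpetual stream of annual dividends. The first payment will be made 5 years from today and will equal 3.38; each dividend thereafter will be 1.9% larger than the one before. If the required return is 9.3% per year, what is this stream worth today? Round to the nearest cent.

32.00

Value at end of year 4: C₁ / (r − g) = 3.38 / (0.093 − 0.019) = 45.6757
Discount to today: PV = 45.6757 / (1 + 0.093)^4 = 45.6757 / 1.427186 = 32.00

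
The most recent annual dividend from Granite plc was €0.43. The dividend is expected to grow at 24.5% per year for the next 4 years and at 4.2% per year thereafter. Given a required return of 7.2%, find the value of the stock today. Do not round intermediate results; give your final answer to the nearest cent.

€29.71

D_1 = 0.53535
D_2 = 0.66651
D_3 = 0.82981
D_4 = 1.03311
Terminal value at year 4: TV = D_4×(1+g_2)/(r−g_2) = 1.07650/0.03 = 35.88330
P_0 = D_1/(1+r)^1 + D_2/(1+r)^2 + D_3/(1+r)^3 + D_4/(1+r)^4 + TV/(1+r)^4
    = 0.49939 + 0.57999 + 0.67358 + 0.78229 + 27.17147 = 29.70673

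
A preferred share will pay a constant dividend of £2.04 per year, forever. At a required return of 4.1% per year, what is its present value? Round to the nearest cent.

£49.76

Level perpetuity: PV = C / r = £2.04 / 0.041 = £49.76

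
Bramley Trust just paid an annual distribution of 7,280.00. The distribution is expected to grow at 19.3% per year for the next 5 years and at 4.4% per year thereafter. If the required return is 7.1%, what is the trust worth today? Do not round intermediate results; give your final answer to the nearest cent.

D_1 = 8685.04000
D_2 = 10361.25272
D_3 = 12360.97449
D_4 = 14746.64257
D_5 = 17592.74459
Terminal value at year 5: TV = D_5×(1+g_2)/(r−g_2) = 18366.82535/0.027 = 680252.79077
P_0 = D_1/(1+r)^1 + D_2/(1+r)^2 + D_3/(1+r)^3 + D_4/(1+r)^4 + D_5/(1+r)^5 + TV/(1+r)^5
    = 8109.28105 + 9033.02735 + 10061.99965 + 11208.18448 + 12484.93379 + 482750.77317 = 533648.19948

533648.20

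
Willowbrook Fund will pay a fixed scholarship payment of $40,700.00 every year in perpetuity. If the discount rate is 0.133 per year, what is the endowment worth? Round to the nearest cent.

Level perpetuity: PV = C / r = $40,700.00 / 0.133 = $306,015.04

$306015.04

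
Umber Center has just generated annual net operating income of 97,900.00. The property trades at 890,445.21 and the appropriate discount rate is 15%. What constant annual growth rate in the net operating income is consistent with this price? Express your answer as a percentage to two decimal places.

3.61%

P = D₀(1+g)/(r−g) ⇒ P(r−g) = D₀(1+g) ⇒ g(P+D₀) = P·r − D₀
g = (P·r − D₀)/(P + D₀) = (890,445.21×0.15 − 97,900.00) / (890,445.21 + 97,900.00) = 0.036087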